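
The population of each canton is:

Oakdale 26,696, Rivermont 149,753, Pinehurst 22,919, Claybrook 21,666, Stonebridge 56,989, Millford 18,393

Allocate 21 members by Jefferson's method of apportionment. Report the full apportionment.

Standard divisor 296416/21 ≈ 14115.048; standard quotas: Oakdale 1.891, Rivermont 10.609, Pinehurst 1.624, Claybrook 1.535, Stonebridge 4.037, Millford 1.303.
Rounding down gives 1, 10, 1, 1, 4, 1 = 18 seats, so the divisor must be adjusted.
With modified divisor 12000: modified quotas Oakdale 2.225, Rivermont 12.479, Pinehurst 1.910, Claybrook 1.806, Stonebridge 4.749, Millford 1.533.
Rounding down: Oakdale 2, Rivermont 12, Pinehurst 1, Claybrook 1, Stonebridge 4, Millford 1 (total 21).

Oakdale 2, Rivermont 12, Pinehurst 1, Claybrook 1, Stonebridge 4, Millford 1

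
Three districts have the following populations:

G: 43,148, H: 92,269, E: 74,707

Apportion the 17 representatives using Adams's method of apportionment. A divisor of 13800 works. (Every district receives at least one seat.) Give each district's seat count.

G=4; H=7; E=6

With modified divisor 13800: modified quotas G 3.127, H 6.686, E 5.414.
Rounding up: G 4, H 7, E 6 (total 17).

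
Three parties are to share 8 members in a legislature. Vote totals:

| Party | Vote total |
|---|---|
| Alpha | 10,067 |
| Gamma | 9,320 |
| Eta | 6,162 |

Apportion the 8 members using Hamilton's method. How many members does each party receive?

Total 25549; standard divisor 25549/8 ≈ 3193.625.
Standard quotas: Alpha 3.1522, Gamma 2.9183, Eta 1.9295.
Lower quotas: Alpha 3, Gamma 2, Eta 1 (sum 6, leaving 2 seats).
Remainders in descending order: Eta 0.9295, Gamma 0.9183, Alpha 0.1522.
Largest remainders: Eta, Gamma receive the extra seats.

Alpha=3, Gamma=3, Eta=2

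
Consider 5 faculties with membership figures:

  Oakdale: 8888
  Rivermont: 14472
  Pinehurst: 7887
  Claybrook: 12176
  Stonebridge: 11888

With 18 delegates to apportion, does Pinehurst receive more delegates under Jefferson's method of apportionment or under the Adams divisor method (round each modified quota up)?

Jefferson: Oakdale 3, Rivermont 5, Pinehurst 2, Claybrook 4, Stonebridge 4.
Adams: Oakdale 3, Rivermont 4, Pinehurst 3, Claybrook 4, Stonebridge 4.
Pinehurst gets 2 under Jefferson and 3 under Adams.

Adams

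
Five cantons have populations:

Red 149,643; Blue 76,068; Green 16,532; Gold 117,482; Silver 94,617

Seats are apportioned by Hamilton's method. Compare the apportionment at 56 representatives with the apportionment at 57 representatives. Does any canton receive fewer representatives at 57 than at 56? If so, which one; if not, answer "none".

At 56 seats: Red 18, Blue 9, Green 2, Gold 15, Silver 12.
At 57 seats: Red 19, Blue 9, Green 2, Gold 15, Silver 12.
No canton's allocation decreased.

none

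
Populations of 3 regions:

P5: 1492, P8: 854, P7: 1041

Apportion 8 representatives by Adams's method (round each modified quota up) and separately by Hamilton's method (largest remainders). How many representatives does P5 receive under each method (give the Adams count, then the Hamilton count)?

3 and 4

Adams: P5 3, P8 2, P7 3.
Hamilton: P5 4, P8 2, P7 2.
P5 gets 3 under Adams and 4 under Hamilton.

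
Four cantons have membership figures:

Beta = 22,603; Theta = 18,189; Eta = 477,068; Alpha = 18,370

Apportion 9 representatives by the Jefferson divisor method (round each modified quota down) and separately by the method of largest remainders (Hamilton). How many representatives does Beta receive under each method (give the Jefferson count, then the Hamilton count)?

Jefferson: Beta 0, Theta 0, Eta 9, Alpha 0.
Hamilton: Beta 1, Theta 0, Eta 8, Alpha 0.
Beta gets 0 under Jefferson and 1 under Hamilton.

0 and 1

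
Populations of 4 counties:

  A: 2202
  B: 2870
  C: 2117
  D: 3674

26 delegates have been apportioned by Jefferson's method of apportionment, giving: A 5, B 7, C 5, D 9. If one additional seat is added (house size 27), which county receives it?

D

Priority for the next seat is population ÷ (current seats + 1).
Priorities: A 367.000, B 358.750, C 352.833, D 367.400.
Highest priority: D.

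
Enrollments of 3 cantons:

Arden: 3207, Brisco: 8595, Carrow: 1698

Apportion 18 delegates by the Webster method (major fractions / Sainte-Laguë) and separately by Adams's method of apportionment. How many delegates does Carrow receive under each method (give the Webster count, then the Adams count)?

2 and 3

Webster: Arden 4, Brisco 12, Carrow 2.
Adams: Arden 4, Brisco 11, Carrow 3.
Carrow gets 2 under Webster and 3 under Adams.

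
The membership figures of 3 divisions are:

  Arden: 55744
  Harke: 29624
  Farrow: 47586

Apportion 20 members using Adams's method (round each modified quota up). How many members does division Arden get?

8

Standard divisor 132954/20 ≈ 6647.7; standard quotas: Arden 8.385, Harke 4.456, Farrow 7.158.
Rounding up gives 9, 5, 8 = 22 seats, so the divisor must be adjusted.
With modified divisor 7200: modified quotas Arden 7.742, Harke 4.114, Farrow 6.609.
Rounding up: Arden 8, Harke 5, Farrow 7 (total 20).
Arden receives 8.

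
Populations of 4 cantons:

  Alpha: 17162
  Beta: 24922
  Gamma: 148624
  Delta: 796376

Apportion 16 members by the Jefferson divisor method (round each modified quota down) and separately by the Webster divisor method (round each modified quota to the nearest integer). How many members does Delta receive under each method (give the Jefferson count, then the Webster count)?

14 and 13

Jefferson: Alpha 0, Beta 0, Gamma 2, Delta 14.
Webster: Alpha 0, Beta 0, Gamma 3, Delta 13.
Delta gets 14 under Jefferson and 13 under Webster.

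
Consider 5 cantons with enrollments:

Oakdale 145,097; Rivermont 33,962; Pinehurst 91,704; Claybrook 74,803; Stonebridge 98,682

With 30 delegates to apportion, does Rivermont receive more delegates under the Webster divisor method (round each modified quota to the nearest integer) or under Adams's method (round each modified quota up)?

Adams

Webster: Oakdale 10, Rivermont 2, Pinehurst 6, Claybrook 5, Stonebridge 7.
Adams: Oakdale 9, Rivermont 3, Pinehurst 6, Claybrook 5, Stonebridge 7.
Rivermont gets 2 under Webster and 3 under Adams.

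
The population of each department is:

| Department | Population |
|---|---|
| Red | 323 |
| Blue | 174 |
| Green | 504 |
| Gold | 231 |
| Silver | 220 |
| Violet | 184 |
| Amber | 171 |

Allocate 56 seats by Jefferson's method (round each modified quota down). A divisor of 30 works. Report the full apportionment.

With modified divisor 30: modified quotas Red 10.767, Blue 5.800, Green 16.800, Gold 7.700, Silver 7.333, Violet 6.133, Amber 5.700.
Rounding down: Red 10, Blue 5, Green 16, Gold 7, Silver 7, Violet 6, Amber 5 (total 56).

Red 10, Blue 5, Green 16, Gold 7, Silver 7, Violet 6, Amber 5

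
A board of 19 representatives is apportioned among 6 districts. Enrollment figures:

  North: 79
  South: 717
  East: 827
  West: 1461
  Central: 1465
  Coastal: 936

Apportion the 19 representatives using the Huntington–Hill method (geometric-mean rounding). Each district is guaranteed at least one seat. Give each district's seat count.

North 1, South 2, East 3, West 5, Central 5, Coastal 3

With divisor 310: modified quotas North 0.255, South 2.313, East 2.668, West 4.713, Central 4.726, Coastal 3.019.
Geometric-mean thresholds: North (min 1), South √(2·3)=2.449, East √(2·3)=2.449, West √(4·5)=4.472, Central √(4·5)=4.472, Coastal √(3·4)=3.464.
Each quota rounded against its threshold gives North 1, South 2, East 3, West 5, Central 5, Coastal 3 (total 19).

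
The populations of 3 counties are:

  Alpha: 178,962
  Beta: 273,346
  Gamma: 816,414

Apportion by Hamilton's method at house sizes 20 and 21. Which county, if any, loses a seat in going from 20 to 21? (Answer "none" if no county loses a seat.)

none

At 20 seats: Alpha 3, Beta 4, Gamma 13.
At 21 seats: Alpha 3, Beta 5, Gamma 13.
No county's allocation decreased.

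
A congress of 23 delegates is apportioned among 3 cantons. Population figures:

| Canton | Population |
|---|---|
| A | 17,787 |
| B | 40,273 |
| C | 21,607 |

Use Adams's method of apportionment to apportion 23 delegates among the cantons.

A 5, B 12, C 6

Standard divisor 79667/23 ≈ 3463.783; standard quotas: A 5.135, B 11.627, C 6.238.
Rounding up gives 6, 12, 7 = 25 seats, so the divisor must be adjusted.
With modified divisor 3630: modified quotas A 4.900, B 11.094, C 5.952.
Rounding up: A 5, B 12, C 6 (total 23).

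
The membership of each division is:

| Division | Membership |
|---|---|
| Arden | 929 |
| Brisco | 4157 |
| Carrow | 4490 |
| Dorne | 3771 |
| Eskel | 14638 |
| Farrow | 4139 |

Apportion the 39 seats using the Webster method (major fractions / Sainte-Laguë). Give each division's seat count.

Arden 1, Brisco 5, Carrow 5, Dorne 5, Eskel 18, Farrow 5

Standard divisor 32124/39 ≈ 823.692; standard quotas: Arden 1.128, Brisco 5.047, Carrow 5.451, Dorne 4.578, Eskel 17.771, Farrow 5.025.
Rounding to the nearest integer gives Arden 1, Brisco 5, Carrow 5, Dorne 5, Eskel 18, Farrow 5 — total 39, matching the house size, so no adjustment is needed.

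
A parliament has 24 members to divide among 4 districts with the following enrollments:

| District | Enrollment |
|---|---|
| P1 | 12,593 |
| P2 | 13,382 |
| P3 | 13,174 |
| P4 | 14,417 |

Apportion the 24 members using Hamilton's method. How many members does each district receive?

Standard divisor: 53566 ÷ 24 ≈ 2231.917.
Standard quotas: P1 5.6422, P2 5.9957, P3 5.9026, P4 6.4595.
Lower quotas: P1 5, P2 5, P3 5, P4 6 (sum 21, leaving 3 seats).
Remainders in descending order: P2 0.9957, P3 0.9026, P1 0.6422, P4 0.4595.
The surplus seats go to P2, P3, P1.

P1: 6, P2: 6, P3: 6, P4: 6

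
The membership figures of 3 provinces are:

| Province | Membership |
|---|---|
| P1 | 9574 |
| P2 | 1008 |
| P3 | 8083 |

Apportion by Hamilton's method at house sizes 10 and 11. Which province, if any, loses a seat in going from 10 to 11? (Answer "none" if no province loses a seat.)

At 10 seats: P1 5, P2 1, P3 4.
At 11 seats: P1 6, P2 0, P3 5.
P2 drops from 1 to 0.

P2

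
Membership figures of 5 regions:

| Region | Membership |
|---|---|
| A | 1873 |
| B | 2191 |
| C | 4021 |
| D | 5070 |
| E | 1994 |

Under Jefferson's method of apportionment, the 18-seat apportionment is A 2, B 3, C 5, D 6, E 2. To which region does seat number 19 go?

Priority for the next seat is population ÷ (current seats + 1).
Priorities: A 624.333, B 547.750, C 670.167, D 724.286, E 664.667.
Highest priority: D.

D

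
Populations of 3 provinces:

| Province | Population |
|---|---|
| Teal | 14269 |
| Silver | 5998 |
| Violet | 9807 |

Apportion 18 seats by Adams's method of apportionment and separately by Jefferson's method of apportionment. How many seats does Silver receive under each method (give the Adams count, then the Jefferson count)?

Adams: Teal 8, Silver 4, Violet 6.
Jefferson: Teal 9, Silver 3, Violet 6.
Silver gets 4 under Adams and 3 under Jefferson.

4 and 3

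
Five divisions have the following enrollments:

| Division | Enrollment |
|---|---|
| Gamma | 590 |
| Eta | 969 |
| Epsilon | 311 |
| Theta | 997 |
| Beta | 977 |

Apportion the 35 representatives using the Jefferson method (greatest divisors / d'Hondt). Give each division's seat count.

Gamma=5, Eta=9, Epsilon=3, Theta=9, Beta=9

Standard divisor 3844/35 ≈ 109.829; standard quotas: Gamma 5.372, Eta 8.823, Epsilon 2.832, Theta 9.078, Beta 8.896.
Rounding down gives 5, 8, 2, 9, 8 = 32 seats, so the divisor must be adjusted.
With modified divisor 100: modified quotas Gamma 5.900, Eta 9.690, Epsilon 3.110, Theta 9.970, Beta 9.770.
Rounding down: Gamma 5, Eta 9, Epsilon 3, Theta 9, Beta 9 (total 35).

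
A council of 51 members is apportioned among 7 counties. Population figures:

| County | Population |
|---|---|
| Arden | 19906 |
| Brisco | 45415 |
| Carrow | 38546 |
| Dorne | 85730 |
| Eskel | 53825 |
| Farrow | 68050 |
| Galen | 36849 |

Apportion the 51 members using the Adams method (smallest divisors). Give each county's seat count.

Arden=3, Brisco=7, Carrow=6, Dorne=12, Eskel=8, Farrow=10, Galen=5

Standard divisor 348321/51 ≈ 6829.824; standard quotas: Arden 2.915, Brisco 6.650, Carrow 5.644, Dorne 12.552, Eskel 7.881, Farrow 9.964, Galen 5.395.
Rounding up gives 3, 7, 6, 13, 8, 10, 6 = 53 seats, so the divisor must be adjusted.
With modified divisor 7500: modified quotas Arden 2.654, Brisco 6.055, Carrow 5.139, Dorne 11.431, Eskel 7.177, Farrow 9.073, Galen 4.913.
Rounding up: Arden 3, Brisco 7, Carrow 6, Dorne 12, Eskel 8, Farrow 10, Galen 5 (total 51).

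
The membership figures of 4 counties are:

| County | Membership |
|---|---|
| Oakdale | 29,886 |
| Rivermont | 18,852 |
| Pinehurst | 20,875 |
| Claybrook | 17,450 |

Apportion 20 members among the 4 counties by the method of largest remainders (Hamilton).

Oakdale 7; Rivermont 4; Pinehurst 5; Claybrook 4

Total 87063; standard divisor 87063/20 ≈ 4353.15.
Standard quotas: Oakdale 6.8654, Rivermont 4.3307, Pinehurst 4.7954, Claybrook 4.0086.
Lower quotas: Oakdale 6, Rivermont 4, Pinehurst 4, Claybrook 4 (sum 18, leaving 2 seats).
Remainders in descending order: Oakdale 0.8654, Pinehurst 0.7954, Rivermont 0.3307, Claybrook 0.0086.
The surplus seats go to Oakdale, Pinehurst.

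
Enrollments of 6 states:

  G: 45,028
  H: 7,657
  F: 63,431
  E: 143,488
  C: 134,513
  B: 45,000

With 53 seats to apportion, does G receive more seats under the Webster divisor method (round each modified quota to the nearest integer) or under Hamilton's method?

Webster: G 5, H 1, F 8, E 18, C 16, B 5.
Hamilton: G 6, H 1, F 8, E 17, C 16, B 5.
G gets 5 under Webster and 6 under Hamilton.

Hamilton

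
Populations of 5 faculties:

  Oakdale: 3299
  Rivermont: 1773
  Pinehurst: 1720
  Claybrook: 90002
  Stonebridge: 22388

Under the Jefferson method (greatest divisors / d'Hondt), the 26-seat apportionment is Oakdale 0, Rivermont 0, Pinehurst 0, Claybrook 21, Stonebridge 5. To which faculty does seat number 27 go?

Priority for the next seat is population ÷ (current seats + 1).
Priorities: Oakdale 3299.000, Rivermont 1773.000, Pinehurst 1720.000, Claybrook 4091.000, Stonebridge 3731.333.
Highest priority: Claybrook.

Claybrook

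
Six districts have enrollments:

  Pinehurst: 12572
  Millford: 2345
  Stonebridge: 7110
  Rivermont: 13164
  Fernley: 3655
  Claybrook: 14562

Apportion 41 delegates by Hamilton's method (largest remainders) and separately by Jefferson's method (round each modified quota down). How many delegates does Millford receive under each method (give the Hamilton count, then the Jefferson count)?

Hamilton: Pinehurst 10, Millford 2, Stonebridge 5, Rivermont 10, Fernley 3, Claybrook 11.
Jefferson: Pinehurst 10, Millford 1, Stonebridge 5, Rivermont 10, Fernley 3, Claybrook 12.
Millford gets 2 under Hamilton and 1 under Jefferson.

2 and 1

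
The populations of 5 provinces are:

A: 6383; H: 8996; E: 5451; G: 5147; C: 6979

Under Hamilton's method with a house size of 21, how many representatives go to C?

The standard divisor is 32956/21 ≈ 1569.333.
Standard quotas: A 4.0673, H 5.7324, E 3.4734, G 3.2797, C 4.4471.
Lower quotas: A 4, H 5, E 3, G 3, C 4 (sum 19, leaving 2 seats).
Remainders in descending order: H 0.7324, E 0.4734, C 0.4471, G 0.2797, A 0.0673.
Largest remainders: H, E receive the extra seats.
C receives 4.

4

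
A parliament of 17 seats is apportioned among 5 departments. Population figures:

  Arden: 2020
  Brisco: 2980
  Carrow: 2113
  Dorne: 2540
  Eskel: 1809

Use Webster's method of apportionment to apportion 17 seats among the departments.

Arden=3; Brisco=4; Carrow=3; Dorne=4; Eskel=3

Standard divisor 11462/17 ≈ 674.235; standard quotas: Arden 2.996, Brisco 4.420, Carrow 3.134, Dorne 3.767, Eskel 2.683.
Rounding to the nearest integer gives Arden 3, Brisco 4, Carrow 3, Dorne 4, Eskel 3 — total 17, matching the house size, so no adjustment is needed.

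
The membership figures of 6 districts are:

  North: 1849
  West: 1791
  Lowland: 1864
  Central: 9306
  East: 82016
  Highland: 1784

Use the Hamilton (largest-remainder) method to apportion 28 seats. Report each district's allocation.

North 1, West 0, Lowland 1, Central 3, East 23, Highland 0

Total 98610; standard divisor 98610/28 ≈ 3521.786.
Standard quotas: North 0.5250, West 0.5085, Lowland 0.5293, Central 2.6424, East 23.2882, Highland 0.5066.
Lower quotas: North 0, West 0, Lowland 0, Central 2, East 23, Highland 0 (sum 25, leaving 3 seats).
Remainders in descending order: Central 0.6424, Lowland 0.5293, North 0.5250, West 0.5085, Highland 0.5066, East 0.2882.
The surplus seats go to Central, Lowland, North.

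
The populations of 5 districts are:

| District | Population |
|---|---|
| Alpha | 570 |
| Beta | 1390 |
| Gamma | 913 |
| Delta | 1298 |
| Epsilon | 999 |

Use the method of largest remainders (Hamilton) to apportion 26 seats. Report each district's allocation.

Alpha 3, Beta 7, Gamma 5, Delta 6, Epsilon 5

Total 5170; standard divisor 5170/26 ≈ 198.846.
Standard quotas: Alpha 2.867, Beta 6.990, Gamma 4.591, Delta 6.528, Epsilon 5.024.
Lower quotas: Alpha 2, Beta 6, Gamma 4, Delta 6, Epsilon 5 (sum 23, leaving 3 seats).
Remainders in descending order: Beta 0.990, Alpha 0.867, Gamma 0.591, Delta 0.528, Epsilon 0.024.
The surplus seats go to Beta, Alpha, Gamma.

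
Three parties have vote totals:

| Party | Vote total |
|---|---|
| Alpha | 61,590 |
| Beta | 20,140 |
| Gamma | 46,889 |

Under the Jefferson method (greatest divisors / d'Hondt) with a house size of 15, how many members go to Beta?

Standard divisor 128619/15 ≈ 8574.6; standard quotas: Alpha 7.183, Beta 2.349, Gamma 5.468.
Rounding down gives 7, 2, 5 = 14 seats, so the divisor must be adjusted.
With modified divisor 7760: modified quotas Alpha 7.937, Beta 2.595, Gamma 6.042.
Rounding down: Alpha 7, Beta 2, Gamma 6 (total 15).
Beta receives 2.

2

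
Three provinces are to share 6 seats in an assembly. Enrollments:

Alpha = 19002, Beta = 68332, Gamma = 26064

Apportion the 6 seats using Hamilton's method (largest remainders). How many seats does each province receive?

The standard divisor is 113398/6 ≈ 18899.667.
Standard quotas: Alpha 1.0054, Beta 3.6155, Gamma 1.3791.
Lower quotas: Alpha 1, Beta 3, Gamma 1 (sum 5, leaving 1 seat).
Remainders in descending order: Beta 0.6155, Gamma 0.3791, Alpha 0.0054.
Largest remainder: Beta receives the extra seat.

Alpha=1, Beta=4, Gamma=1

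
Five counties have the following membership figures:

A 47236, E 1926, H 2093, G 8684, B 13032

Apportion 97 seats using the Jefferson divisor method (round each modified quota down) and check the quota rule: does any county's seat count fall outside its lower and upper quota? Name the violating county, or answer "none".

A

Standard quotas: A 62.791, E 2.560, H 2.782, G 11.544, B 17.323.
Jefferson allocation: A 65, E 2, H 2, G 11, B 17.
A has quota 62.791 (lower 62, upper 63) but receives 65 — outside the quota interval.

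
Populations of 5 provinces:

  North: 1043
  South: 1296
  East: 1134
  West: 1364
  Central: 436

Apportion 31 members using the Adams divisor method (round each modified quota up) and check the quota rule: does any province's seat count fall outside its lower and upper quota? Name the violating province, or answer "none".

Standard quotas: North 6.132, South 7.619, East 6.667, West 8.019, Central 2.563.
Adams allocation: North 6, South 7, East 7, West 8, Central 3.
Every allocation lies between the lower and upper quota.

none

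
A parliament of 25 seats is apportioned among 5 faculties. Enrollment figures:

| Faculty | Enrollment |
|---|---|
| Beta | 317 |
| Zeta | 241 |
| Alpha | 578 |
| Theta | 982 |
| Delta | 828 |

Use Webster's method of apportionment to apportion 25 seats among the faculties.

Standard divisor 2946/25 ≈ 117.84; standard quotas: Beta 2.690, Zeta 2.045, Alpha 4.905, Theta 8.333, Delta 7.026.
Rounding to the nearest integer gives Beta 3, Zeta 2, Alpha 5, Theta 8, Delta 7 — total 25, matching the house size, so no adjustment is needed.

Beta 3, Zeta 2, Alpha 5, Theta 8, Delta 7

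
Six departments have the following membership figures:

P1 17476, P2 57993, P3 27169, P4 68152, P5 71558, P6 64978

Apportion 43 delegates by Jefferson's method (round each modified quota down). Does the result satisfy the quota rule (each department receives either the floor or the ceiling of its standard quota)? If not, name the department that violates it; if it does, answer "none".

none

Standard quotas: P1 2.445, P2 8.114, P3 3.801, P4 9.536, P5 10.012, P6 9.091.
Jefferson allocation: P1 2, P2 8, P3 4, P4 10, P5 10, P6 9.
Every allocation lies between the lower and upper quota.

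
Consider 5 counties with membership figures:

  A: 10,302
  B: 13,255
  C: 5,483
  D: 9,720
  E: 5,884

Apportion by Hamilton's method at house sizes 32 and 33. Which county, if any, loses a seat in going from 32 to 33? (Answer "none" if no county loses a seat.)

none

At 32 seats: A 7, B 10, C 4, D 7, E 4.
At 33 seats: A 8, B 10, C 4, D 7, E 4.
No county's allocation decreased.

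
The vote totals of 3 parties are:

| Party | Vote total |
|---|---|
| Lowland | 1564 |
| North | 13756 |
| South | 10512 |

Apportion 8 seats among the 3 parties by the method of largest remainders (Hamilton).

Total 25832; standard divisor 25832/8 = 3229.
Standard quotas: Lowland 0.4844, North 4.2601, South 3.2555.
Lower quotas: Lowland 0, North 4, South 3 (sum 7, leaving 1 seat).
Remainders in descending order: Lowland 0.4844, North 0.2601, South 0.2555.
The surplus seat goes to Lowland.

Lowland: 1; North: 4; South: 3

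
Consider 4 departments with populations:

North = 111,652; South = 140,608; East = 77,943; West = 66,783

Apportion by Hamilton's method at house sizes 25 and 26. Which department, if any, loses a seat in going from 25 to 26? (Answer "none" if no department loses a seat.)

At 25 seats: North 7, South 9, East 5, West 4.
At 26 seats: North 7, South 9, East 5, West 5.
No department's allocation decreased.

none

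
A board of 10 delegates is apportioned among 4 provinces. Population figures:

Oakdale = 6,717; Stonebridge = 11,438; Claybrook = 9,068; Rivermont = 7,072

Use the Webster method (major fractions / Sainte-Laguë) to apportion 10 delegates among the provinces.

Standard divisor 34295/10 ≈ 3429.5; standard quotas: Oakdale 1.959, Stonebridge 3.335, Claybrook 2.644, Rivermont 2.062.
Rounding to the nearest integer gives Oakdale 2, Stonebridge 3, Claybrook 3, Rivermont 2 — total 10, matching the house size, so no adjustment is needed.

Oakdale=2, Stonebridge=3, Claybrook=3, Rivermont=2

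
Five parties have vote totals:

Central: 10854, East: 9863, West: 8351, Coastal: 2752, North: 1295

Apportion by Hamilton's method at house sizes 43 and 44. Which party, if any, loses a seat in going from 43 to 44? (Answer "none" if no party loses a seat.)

none

At 43 seats: Central 14, East 13, West 11, Coastal 3, North 2.
At 44 seats: Central 14, East 13, West 11, Coastal 4, North 2.
No party's allocation decreased.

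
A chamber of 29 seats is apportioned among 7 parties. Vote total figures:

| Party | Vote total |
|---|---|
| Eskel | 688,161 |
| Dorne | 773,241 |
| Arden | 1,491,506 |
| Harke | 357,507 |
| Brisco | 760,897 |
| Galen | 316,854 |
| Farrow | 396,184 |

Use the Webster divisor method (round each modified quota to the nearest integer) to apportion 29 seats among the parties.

Eskel 4; Dorne 5; Arden 9; Harke 2; Brisco 5; Galen 2; Farrow 2

Standard divisor 4784350/29 ≈ 164977.586; standard quotas: Eskel 4.171, Dorne 4.687, Arden 9.041, Harke 2.167, Brisco 4.612, Galen 1.921, Farrow 2.401.
Rounding to the nearest integer gives Eskel 4, Dorne 5, Arden 9, Harke 2, Brisco 5, Galen 2, Farrow 2 — total 29, matching the house size, so no adjustment is needed.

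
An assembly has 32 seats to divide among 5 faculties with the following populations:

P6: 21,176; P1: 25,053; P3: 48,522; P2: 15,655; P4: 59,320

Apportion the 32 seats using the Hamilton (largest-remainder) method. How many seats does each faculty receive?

P6=4, P1=5, P3=9, P2=3, P4=11

The standard divisor is 169726/32 ≈ 5303.938.
Standard quotas: P6 3.9925, P1 4.7235, P3 9.1483, P2 2.9516, P4 11.1841.
Lower quotas: P6 3, P1 4, P3 9, P2 2, P4 11 (sum 29, leaving 3 seats).
Remainders in descending order: P6 0.9925, P2 0.9516, P1 0.7235, P4 0.1841, P3 0.1483.
The surplus seats go to P6, P2, P1.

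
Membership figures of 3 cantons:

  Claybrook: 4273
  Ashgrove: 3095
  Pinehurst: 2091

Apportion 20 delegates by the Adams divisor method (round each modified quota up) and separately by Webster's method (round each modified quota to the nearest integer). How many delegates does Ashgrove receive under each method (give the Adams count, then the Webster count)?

Adams: Claybrook 9, Ashgrove 6, Pinehurst 5.
Webster: Claybrook 9, Ashgrove 7, Pinehurst 4.
Ashgrove gets 6 under Adams and 7 under Webster.

6 and 7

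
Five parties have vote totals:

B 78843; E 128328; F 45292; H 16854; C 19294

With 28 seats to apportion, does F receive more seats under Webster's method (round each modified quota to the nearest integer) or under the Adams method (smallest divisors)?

Adams

Webster: B 8, E 12, F 4, H 2, C 2.
Adams: B 7, E 12, F 5, H 2, C 2.
F gets 4 under Webster and 5 under Adams.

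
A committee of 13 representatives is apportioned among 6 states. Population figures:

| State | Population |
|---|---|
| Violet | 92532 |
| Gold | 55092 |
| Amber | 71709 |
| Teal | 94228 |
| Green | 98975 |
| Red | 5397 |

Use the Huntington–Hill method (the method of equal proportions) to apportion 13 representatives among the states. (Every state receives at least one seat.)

Violet=2, Gold=2, Amber=2, Teal=3, Green=3, Red=1

With divisor 38122: modified quotas Violet 2.427, Gold 1.445, Amber 1.881, Teal 2.472, Green 2.596, Red 0.142.
Geometric-mean thresholds: Violet √(2·3)=2.449, Gold √(1·2)=1.414, Amber √(1·2)=1.414, Teal √(2·3)=2.449, Green √(2·3)=2.449, Red (min 1).
Each quota rounded against its threshold gives Violet 2, Gold 2, Amber 2, Teal 3, Green 3, Red 1 (total 13).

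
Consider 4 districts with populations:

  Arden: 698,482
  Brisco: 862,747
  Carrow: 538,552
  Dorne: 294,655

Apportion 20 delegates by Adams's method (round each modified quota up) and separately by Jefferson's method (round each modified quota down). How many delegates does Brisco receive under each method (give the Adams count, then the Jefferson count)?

Adams: Arden 6, Brisco 7, Carrow 4, Dorne 3.
Jefferson: Arden 6, Brisco 8, Carrow 4, Dorne 2.
Brisco gets 7 under Adams and 8 under Jefferson.

7 and 8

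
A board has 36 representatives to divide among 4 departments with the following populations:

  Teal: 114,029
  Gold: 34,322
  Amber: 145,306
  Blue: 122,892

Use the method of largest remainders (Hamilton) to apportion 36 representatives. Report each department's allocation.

Standard divisor: 416549 ÷ 36 ≈ 11570.806.
Standard quotas: Teal 9.8549, Gold 2.9663, Amber 12.5580, Blue 10.6209.
Lower quotas: Teal 9, Gold 2, Amber 12, Blue 10 (sum 33, leaving 3 seats).
Remainders in descending order: Gold 0.9663, Teal 0.8549, Blue 0.6209, Amber 0.5580.
Largest remainders: Gold, Teal, Blue receive the extra seats.

Teal 10, Gold 3, Amber 12, Blue 11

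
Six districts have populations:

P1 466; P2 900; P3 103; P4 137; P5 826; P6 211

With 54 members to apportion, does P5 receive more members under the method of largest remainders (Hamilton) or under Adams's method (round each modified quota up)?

Hamilton

Hamilton: P1 10, P2 18, P3 2, P4 3, P5 17, P6 4.
Adams: P1 10, P2 18, P3 2, P4 3, P5 16, P6 5.
P5 gets 17 under Hamilton and 16 under Adams.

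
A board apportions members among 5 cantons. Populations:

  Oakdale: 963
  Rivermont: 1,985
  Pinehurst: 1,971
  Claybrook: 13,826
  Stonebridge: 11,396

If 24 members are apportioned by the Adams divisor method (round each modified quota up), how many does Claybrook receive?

10

Standard divisor 30141/24 ≈ 1255.875; standard quotas: Oakdale 0.767, Rivermont 1.581, Pinehurst 1.569, Claybrook 11.009, Stonebridge 9.074.
Rounding up gives 1, 2, 2, 12, 10 = 27 seats, so the divisor must be adjusted.
With modified divisor 1400: modified quotas Oakdale 0.688, Rivermont 1.418, Pinehurst 1.408, Claybrook 9.876, Stonebridge 8.140.
Rounding up: Oakdale 1, Rivermont 2, Pinehurst 2, Claybrook 10, Stonebridge 9 (total 24).
Claybrook receives 10.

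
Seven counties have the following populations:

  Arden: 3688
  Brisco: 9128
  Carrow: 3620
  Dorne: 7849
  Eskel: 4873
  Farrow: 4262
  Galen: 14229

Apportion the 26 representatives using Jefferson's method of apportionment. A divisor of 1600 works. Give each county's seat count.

With modified divisor 1600: modified quotas Arden 2.305, Brisco 5.705, Carrow 2.263, Dorne 4.906, Eskel 3.046, Farrow 2.664, Galen 8.893.
Rounding down: Arden 2, Brisco 5, Carrow 2, Dorne 4, Eskel 3, Farrow 2, Galen 8 (total 26).

Arden: 2, Brisco: 5, Carrow: 2, Dorne: 4, Eskel: 3, Farrow: 2, Galen: 8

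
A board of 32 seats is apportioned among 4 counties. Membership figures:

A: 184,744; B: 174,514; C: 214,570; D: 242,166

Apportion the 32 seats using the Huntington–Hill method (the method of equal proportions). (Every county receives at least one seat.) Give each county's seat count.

With divisor 25407: modified quotas A 7.271, B 6.869, C 8.445, D 9.531.
Geometric-mean thresholds: A √(7·8)=7.483, B √(6·7)=6.481, C √(8·9)=8.485, D √(9·10)=9.487.
Each quota rounded against its threshold gives A 7, B 7, C 8, D 10 (total 32).

A=7, B=7, C=8, D=10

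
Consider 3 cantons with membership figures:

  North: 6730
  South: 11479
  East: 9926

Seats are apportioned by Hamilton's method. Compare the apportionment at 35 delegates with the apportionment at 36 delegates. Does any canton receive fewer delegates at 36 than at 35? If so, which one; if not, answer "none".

North

At 35 seats: North 9, South 14, East 12.
At 36 seats: North 8, South 15, East 13.
North drops from 9 to 8.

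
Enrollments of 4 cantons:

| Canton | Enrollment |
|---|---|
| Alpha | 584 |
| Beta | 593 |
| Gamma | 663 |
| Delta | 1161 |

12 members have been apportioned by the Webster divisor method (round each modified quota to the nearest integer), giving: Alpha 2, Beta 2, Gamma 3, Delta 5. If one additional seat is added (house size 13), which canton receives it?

Beta

Priority for the next seat is population ÷ (current seats + 0.5).
Priorities: Alpha 233.600, Beta 237.200, Gamma 189.429, Delta 211.091.
Highest priority: Beta.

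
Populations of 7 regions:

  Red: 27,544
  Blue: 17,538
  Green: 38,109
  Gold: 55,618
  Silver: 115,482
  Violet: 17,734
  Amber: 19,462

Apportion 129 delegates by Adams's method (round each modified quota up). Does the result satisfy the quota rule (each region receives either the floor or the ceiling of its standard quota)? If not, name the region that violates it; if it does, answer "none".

Standard quotas: Red 12.190, Blue 7.762, Green 16.865, Gold 24.614, Silver 51.108, Violet 7.848, Amber 8.613.
Adams allocation: Red 12, Blue 8, Green 17, Gold 25, Silver 50, Violet 8, Amber 9.
Silver has quota 51.108 (lower 51, upper 52) but receives 50 — outside the quota interval.

Silver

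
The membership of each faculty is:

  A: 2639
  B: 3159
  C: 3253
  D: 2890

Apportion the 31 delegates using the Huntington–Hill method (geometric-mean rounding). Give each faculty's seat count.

With divisor 385: modified quotas A 6.855, B 8.205, C 8.449, D 7.506.
Geometric-mean thresholds: A √(6·7)=6.481, B √(8·9)=8.485, C √(8·9)=8.485, D √(7·8)=7.483.
Each quota rounded against its threshold gives A 7, B 8, C 8, D 8 (total 31).

A 7; B 8; C 8; D 8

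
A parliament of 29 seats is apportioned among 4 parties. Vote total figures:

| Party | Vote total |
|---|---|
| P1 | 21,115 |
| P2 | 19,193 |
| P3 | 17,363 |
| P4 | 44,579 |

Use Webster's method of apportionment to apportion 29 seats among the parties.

Standard divisor 102250/29 ≈ 3525.862; standard quotas: P1 5.989, P2 5.443, P3 4.924, P4 12.643.
Rounding to the nearest integer gives P1 6, P2 5, P3 5, P4 13 — total 29, matching the house size, so no adjustment is needed.

P1: 6, P2: 5, P3: 5, P4: 13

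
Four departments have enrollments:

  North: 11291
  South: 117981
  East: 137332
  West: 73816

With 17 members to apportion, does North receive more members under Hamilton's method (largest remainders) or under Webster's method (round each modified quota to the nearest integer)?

Webster

Hamilton: North 0, South 6, East 7, West 4.
Webster: North 1, South 6, East 7, West 3.
North gets 0 under Hamilton and 1 under Webster.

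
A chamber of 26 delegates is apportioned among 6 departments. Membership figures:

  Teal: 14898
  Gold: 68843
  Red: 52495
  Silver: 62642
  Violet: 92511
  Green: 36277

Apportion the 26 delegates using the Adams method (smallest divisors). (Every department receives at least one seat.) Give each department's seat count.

Standard divisor 327666/26 ≈ 12602.538; standard quotas: Teal 1.182, Gold 5.463, Red 4.165, Silver 4.971, Violet 7.341, Green 2.879.
Rounding up gives 2, 6, 5, 5, 8, 3 = 29 seats, so the divisor must be adjusted.
With modified divisor 14300: modified quotas Teal 1.042, Gold 4.814, Red 3.671, Silver 4.381, Violet 6.469, Green 2.537.
Rounding up: Teal 2, Gold 5, Red 4, Silver 5, Violet 7, Green 3 (total 26).

Teal=2; Gold=5; Red=4; Silver=5; Violet=7; Green=3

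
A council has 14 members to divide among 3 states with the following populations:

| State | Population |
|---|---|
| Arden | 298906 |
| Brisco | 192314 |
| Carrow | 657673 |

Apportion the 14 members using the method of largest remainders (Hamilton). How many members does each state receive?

Arden 4, Brisco 2, Carrow 8

The standard divisor is 1148893/14 ≈ 82063.786.
Standard quotas: Arden 3.6424, Brisco 2.3435, Carrow 8.0142.
Lower quotas: Arden 3, Brisco 2, Carrow 8 (sum 13, leaving 1 seat).
Remainders in descending order: Arden 0.6424, Brisco 0.3435, Carrow 0.0142.
The surplus seat goes to Arden.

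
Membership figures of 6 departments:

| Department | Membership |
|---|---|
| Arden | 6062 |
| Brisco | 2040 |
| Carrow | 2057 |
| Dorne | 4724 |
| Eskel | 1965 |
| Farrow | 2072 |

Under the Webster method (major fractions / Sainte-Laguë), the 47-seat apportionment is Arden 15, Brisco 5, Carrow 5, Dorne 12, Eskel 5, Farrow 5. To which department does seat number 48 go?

Priority for the next seat is population ÷ (current seats + 0.5).
Priorities: Arden 391.097, Brisco 370.909, Carrow 374.000, Dorne 377.920, Eskel 357.273, Farrow 376.727.
Highest priority: Arden.

Arden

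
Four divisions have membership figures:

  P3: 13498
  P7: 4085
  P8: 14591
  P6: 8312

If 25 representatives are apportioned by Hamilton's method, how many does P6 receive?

Standard divisor: 40486 ÷ 25 ≈ 1619.44.
Standard quotas: P3 8.3350, P7 2.5225, P8 9.0099, P6 5.1326.
Lower quotas: P3 8, P7 2, P8 9, P6 5 (sum 24, leaving 1 seat).
Remainders in descending order: P7 0.5225, P3 0.3350, P6 0.1326, P8 0.0099.
Largest remainder: P7 receives the extra seat.
P6 receives 5.

5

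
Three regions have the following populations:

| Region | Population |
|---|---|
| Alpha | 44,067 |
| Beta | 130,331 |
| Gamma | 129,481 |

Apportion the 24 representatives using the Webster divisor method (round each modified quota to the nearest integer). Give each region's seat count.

Alpha 4; Beta 10; Gamma 10

Standard divisor 303879/24 ≈ 12661.625; standard quotas: Alpha 3.480, Beta 10.293, Gamma 10.226.
Rounding to the nearest integer gives 3, 10, 10 = 23 seats, so the divisor must be adjusted.
With modified divisor 12500: modified quotas Alpha 3.525, Beta 10.426, Gamma 10.358.
Rounding to the nearest integer: Alpha 4, Beta 10, Gamma 10 (total 24).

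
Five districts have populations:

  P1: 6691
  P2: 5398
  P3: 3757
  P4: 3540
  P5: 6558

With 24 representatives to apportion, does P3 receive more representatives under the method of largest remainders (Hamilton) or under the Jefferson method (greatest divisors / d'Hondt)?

Hamilton: P1 6, P2 5, P3 4, P4 3, P5 6.
Jefferson: P1 7, P2 5, P3 3, P4 3, P5 6.
P3 gets 4 under Hamilton and 3 under Jefferson.

Hamilton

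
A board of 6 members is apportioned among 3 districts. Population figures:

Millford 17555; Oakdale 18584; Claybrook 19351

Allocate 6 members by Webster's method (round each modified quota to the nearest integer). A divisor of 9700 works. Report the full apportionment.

Millford: 2, Oakdale: 2, Claybrook: 2

With modified divisor 9700: modified quotas Millford 1.810, Oakdale 1.916, Claybrook 1.995.
Rounding to the nearest integer: Millford 2, Oakdale 2, Claybrook 2 (total 6).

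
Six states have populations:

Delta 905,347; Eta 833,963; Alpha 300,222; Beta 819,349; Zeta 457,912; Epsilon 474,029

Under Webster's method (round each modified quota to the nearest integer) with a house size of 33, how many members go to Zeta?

4

Standard divisor 3790822/33 ≈ 114873.394; standard quotas: Delta 7.881, Eta 7.260, Alpha 2.614, Beta 7.133, Zeta 3.986, Epsilon 4.127.
Rounding to the nearest integer gives Delta 8, Eta 7, Alpha 3, Beta 7, Zeta 4, Epsilon 4 — total 33, matching the house size, so no adjustment is needed.
Zeta receives 4.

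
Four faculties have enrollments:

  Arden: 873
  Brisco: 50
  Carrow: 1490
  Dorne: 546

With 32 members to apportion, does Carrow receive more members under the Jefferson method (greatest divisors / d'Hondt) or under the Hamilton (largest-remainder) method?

Jefferson

Jefferson: Arden 9, Brisco 0, Carrow 17, Dorne 6.
Hamilton: Arden 9, Brisco 1, Carrow 16, Dorne 6.
Carrow gets 17 under Jefferson and 16 under Hamilton.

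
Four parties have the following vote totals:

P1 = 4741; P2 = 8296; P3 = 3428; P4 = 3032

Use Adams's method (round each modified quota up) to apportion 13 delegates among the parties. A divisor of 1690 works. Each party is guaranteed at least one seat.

P1: 3; P2: 5; P3: 3; P4: 2

With modified divisor 1690: modified quotas P1 2.805, P2 4.909, P3 2.028, P4 1.794.
Rounding up: P1 3, P2 5, P3 3, P4 2 (total 13).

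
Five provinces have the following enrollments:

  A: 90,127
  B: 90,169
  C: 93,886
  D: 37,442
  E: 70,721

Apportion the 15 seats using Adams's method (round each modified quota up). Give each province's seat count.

Standard divisor 382345/15 ≈ 25489.667; standard quotas: A 3.536, B 3.537, C 3.683, D 1.469, E 2.774.
Rounding up gives 4, 4, 4, 2, 3 = 17 seats, so the divisor must be adjusted.
With modified divisor 30700: modified quotas A 2.936, B 2.937, C 3.058, D 1.220, E 2.304.
Rounding up: A 3, B 3, C 4, D 2, E 3 (total 15).

A 3, B 3, C 4, D 2, E 3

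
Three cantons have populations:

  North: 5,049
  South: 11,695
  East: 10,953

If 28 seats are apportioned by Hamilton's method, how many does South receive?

12

The standard divisor is 27697/28 ≈ 989.179.
Standard quotas: North 5.1042, South 11.8229, East 11.0728.
Lower quotas: North 5, South 11, East 11 (sum 27, leaving 1 seat).
Remainders in descending order: South 0.8229, North 0.1042, East 0.0728.
Largest remainder: South receives the extra seat.
South receives 12.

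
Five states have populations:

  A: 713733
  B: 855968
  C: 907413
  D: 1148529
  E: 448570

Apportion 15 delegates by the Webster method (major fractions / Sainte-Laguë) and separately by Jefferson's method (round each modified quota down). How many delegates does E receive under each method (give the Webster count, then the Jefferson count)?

2 and 1

Webster: A 3, B 3, C 3, D 4, E 2.
Jefferson: A 3, B 3, C 3, D 5, E 1.
E gets 2 under Webster and 1 under Jefferson.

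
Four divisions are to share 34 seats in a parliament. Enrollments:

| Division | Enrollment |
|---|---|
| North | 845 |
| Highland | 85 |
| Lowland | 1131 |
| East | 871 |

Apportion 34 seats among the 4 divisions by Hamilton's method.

North=10, Highland=1, Lowland=13, East=10

Standard divisor: 2932 ÷ 34 ≈ 86.235.
Standard quotas: North 9.799, Highland 0.986, Lowland 13.115, East 10.100.
Lower quotas: North 9, Highland 0, Lowland 13, East 10 (sum 32, leaving 2 seats).
Remainders in descending order: Highland 0.986, North 0.799, Lowland 0.115, East 0.100.
The surplus seats go to Highland, North.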